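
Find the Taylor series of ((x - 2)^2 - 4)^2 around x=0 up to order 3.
-8·x^3 + 16·x^2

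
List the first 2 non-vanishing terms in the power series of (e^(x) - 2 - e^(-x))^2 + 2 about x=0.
6 - 8·x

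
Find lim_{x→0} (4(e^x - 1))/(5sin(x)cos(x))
Both numerator and denominator → 0 as x → 0; this is a 0/0 indeterminate form.
Expand each to leading order near x = 0: numerator ~ 4·x, denominator ~ 5·x.
The limit of the ratio is 4/5.

Final answer: 4/5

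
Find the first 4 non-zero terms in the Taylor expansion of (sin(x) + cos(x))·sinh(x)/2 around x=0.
-x^5/60 - x^3/6 + x^2/2 + x/2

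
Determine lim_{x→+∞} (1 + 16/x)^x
As x → +∞: this is the defining limit (1 + 16/x)^x → e^16.
Limit = e^(16).

Final answer: e^(16)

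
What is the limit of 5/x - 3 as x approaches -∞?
Evaluate the dominant behaviour as x → -∞; each term tends to a finite value or vanishes.
Limit = -3.

Final answer: -3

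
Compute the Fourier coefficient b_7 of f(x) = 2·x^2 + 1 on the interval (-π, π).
b_7 = (1/π) ∫_{-π}^{π} f(x)·sin(7x) dx.
Evaluate the integral (use parity and integration by parts as needed): b_7 = 0.

Final answer: 0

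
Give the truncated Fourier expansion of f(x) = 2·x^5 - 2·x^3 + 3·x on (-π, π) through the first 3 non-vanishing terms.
(-84·π^2 + 4·π^4 + 510)·sin(x) + (-2·π^4 - 21 + 12·π^2)·sin(2·x) + (-116·π^2/27 + 394/81 + 4·π^4/3)·sin(3·x)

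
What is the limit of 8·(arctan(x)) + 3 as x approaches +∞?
Evaluate the dominant behaviour as x → +∞; each term tends to a finite value or vanishes.
Limit = 3 + 4·π.

Final answer: 3 + 4·π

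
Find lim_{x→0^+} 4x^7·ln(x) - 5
The product is a 0·∞ indeterminate form at x → 0⁺.
Rewrite the product as 4·ln(x) / x^(-7) and apply L'Hôpital, or use the standard hierarchy x^(-7) ≫ |ln x| as x → 0⁺.
The indeterminate product → 0, so the limit = -5.

Final answer: -5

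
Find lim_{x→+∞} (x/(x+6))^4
As x → +∞: x/(x+6) = 1/(1 + 6/x) → 1, and the 4th power of a limit-1 base also → 1.
Limit = 1.

Final answer: 1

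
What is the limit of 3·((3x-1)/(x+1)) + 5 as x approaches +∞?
Evaluate the dominant behaviour as x → +∞; each term tends to a finite value or vanishes.
Limit = 14.

Final answer: 14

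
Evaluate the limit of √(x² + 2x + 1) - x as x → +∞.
This is an ∞ − ∞ indeterminate form.
Multiply and divide by the conjugate √(x²+2x + 1) + x; the x² terms cancel, leaving (2x + 1)/(√(x²+2x + 1)+x) → 2/2 = 1.
Limit = 1.

Final answer: 1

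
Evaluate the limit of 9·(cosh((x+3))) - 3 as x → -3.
Direct substitution at x = -3 gives 6.

Final answer: 6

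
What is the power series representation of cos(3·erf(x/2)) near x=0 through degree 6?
x^6·(-9/(8·π^2) - 81/(80·π^3) - 7/(80·π)) + x^4·(3/(4·π) + 27/(8·π^2)) - 9·x^2/(2·π) + 1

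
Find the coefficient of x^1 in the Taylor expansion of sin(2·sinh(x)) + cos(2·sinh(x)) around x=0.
Expand to order 1: sin(2·sinh(x)) + cos(2·sinh(x)) = 2·x + 1 + O(x^2).
The coefficient of x^1 is 2.

Final answer: 2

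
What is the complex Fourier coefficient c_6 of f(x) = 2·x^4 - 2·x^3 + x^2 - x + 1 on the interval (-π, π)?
Compute the real Fourier coefficients first: a_6 = 1/27 + 4·π^2/9, b_6 = 2/9 + 2·π^2/3.
Then c_6 = (a_6 − i·b_6)/2 = 1/54 + 2·π^2/9 - i·π^2/3 - i/9.

Final answer: 1/54 + 2·π^2/9 - i·π^2/3 - i/9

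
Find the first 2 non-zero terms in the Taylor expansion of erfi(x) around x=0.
2·x^3/(3·√(π)) + 2·x/√(π)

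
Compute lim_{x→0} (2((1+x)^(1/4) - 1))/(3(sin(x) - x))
Both numerator and denominator → 0 as x → 0; this is a 0/0 indeterminate form.
Expand each to leading order near x = 0: numerator ~ x/2, denominator ~ -x^3/2.
The limit of the ratio is -∞.

Final answer: -∞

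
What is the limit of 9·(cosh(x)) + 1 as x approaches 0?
Direct substitution at x = 0 gives 10.

Final answer: 10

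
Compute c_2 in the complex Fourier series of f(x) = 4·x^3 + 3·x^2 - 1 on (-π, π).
Compute the real Fourier coefficients first: a_2 = 3, b_2 = 6 - 4·π^2.
Then c_2 = (a_2 − i·b_2)/2 = 3/2 - 3·i + 2·i·π^2.

Final answer: 3/2 - 3·i + 2·i·π^2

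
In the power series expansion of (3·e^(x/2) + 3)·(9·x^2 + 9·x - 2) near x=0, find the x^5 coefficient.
Expand to order 5: (3·e^(x/2) + 3)·(9·x^2 + 9·x - 2) = 101·x^5/160 + 251·x^4/64 + 67·x^3/4 + 267·x^2/4 + 51·x - 12 + O(x^6).
The coefficient of x^5 is 101/160.

Final answer: 101/160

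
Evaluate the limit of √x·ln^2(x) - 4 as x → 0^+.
The product is a 0·∞ indeterminate form at x → 0⁺.
Rewrite the product as ln^2(x) / x^(-1/2) and apply L'Hôpital, or use the standard hierarchy x^(-1/2) ≫ |ln x|^2 as x → 0⁺.
The indeterminate product → 0, so the limit = -4.

Final answer: -4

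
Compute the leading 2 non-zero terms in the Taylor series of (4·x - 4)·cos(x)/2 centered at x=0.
2·x - 2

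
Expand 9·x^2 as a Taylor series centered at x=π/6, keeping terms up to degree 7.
π^2/4 + 3·π·(x - π/6) + 9·(x - π/6)^2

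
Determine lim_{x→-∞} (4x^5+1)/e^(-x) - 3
The quotient is an ∞/∞ indeterminate form as x → -∞.
Compare growth rates of the dominant terms (exponentials ≫ polynomials ≫ logarithms), or apply L'Hôpital's rule; the quotient → 0.
Adding the constant: 0 - 3 = -3. Limit = -3.

Final answer: -3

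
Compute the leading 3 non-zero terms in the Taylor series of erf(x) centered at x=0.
x^5/(5·√(π)) - 2·x^3/(3·√(π)) + 2·x/√(π)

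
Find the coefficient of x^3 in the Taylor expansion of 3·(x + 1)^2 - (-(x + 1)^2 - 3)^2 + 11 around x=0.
Expand to order 3: 3·(x + 1)^2 - (-(x + 1)^2 - 3)^2 + 11 = -4·x^3 - 9·x^2 - 10·x - 2 + O(x^4).
The coefficient of x^3 is -4.

Final answer: -4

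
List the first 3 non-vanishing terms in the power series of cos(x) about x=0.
x^4/24 - x^2/2 + 1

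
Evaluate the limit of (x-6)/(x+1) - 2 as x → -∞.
Evaluate the dominant behaviour as x → -∞; each term tends to a finite value or vanishes.
Limit = -1.

Final answer: -1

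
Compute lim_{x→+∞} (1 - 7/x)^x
As x → +∞: this is the defining limit (1 - 7/x)^x → e^(-7).
Limit = e^(-7).

Final answer: e^(-7)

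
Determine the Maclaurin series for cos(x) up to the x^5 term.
x^4/24 - x^2/2 + 1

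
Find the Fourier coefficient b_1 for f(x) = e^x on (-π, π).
b_1 = (1/π) ∫_{-π}^{π} f(x)·sin(1x) dx.
Evaluate the integral (use parity and integration by parts as needed): b_1 = (-1 + e^(2·π))·e^(-π)/(2·π).

Final answer: (-1 + e^(2·π))·e^(-π)/(2·π)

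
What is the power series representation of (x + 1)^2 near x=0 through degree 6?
x^2 + 2·x + 1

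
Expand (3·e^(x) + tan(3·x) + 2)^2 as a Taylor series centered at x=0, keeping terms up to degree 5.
1417·x^5/4 + 235·x^4/2 + 113·x^3 + 51·x^2 + 60·x + 25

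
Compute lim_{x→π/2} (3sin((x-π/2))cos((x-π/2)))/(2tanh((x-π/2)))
Both numerator and denominator → 0 as x → π/2; this is a 0/0 indeterminate form.
Expand each to leading order near x = π/2: numerator ~ 3·(x - π/2), denominator ~ 2·(x - π/2).
The limit of the ratio is 3/2.

Final answer: 3/2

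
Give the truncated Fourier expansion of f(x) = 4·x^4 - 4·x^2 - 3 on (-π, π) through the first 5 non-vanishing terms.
(208 - 32·π^2)·cos(x) + (-16 + 8·π^2)·cos(2·x) + (112/27 - 32·π^2/9)·cos(3·x) + (-7/4 + 2·π^2)·cos(4·x) - 4·π^2/3 - 3 + 4·π^4/5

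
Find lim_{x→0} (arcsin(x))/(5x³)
Both numerator and denominator → 0 as x → 0; this is a 0/0 indeterminate form.
Expand each to leading order near x = 0: numerator ~ x, denominator ~ 5·x^3.
The limit of the ratio is ∞.

Final answer: ∞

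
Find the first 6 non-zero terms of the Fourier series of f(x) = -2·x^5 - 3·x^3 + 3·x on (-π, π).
(-438 - 4·π^4 + 74·π^2)·sin(x) + (-7·π^2 + 15/2 + 2·π^4)·sin(2·x) + (-4·π^4/3 + 110/81 + 26·π^2/27)·sin(3·x) + (-51/32 + π^2/4 + π^4)·sin(4·x) + (-4·π^4/5 - 14·π^2/25 + 834/625)·sin(5·x) + (-179/162 + 17·π^2/27 + 2·π^4/3)·sin(6·x)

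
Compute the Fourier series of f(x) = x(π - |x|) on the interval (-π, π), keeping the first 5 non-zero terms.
8·sin(x)/π + 8·sin(3·x)/(27·π) + 8·sin(5·x)/(125·π) + 8·sin(7·x)/(343·π) + 8·sin(9·x)/(729·π)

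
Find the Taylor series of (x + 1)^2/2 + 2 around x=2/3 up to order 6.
61/18 + 5·(x - 2/3)/3 + (x - 2/3)^2/2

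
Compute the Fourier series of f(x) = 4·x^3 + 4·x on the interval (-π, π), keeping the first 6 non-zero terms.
(-40 + 8·π^2)·sin(x) + (2 - 4·π^2)·sin(2·x) + (8/9 + 8·π^2/3)·sin(3·x) + (-2·π^2 - 5/4)·sin(4·x) + (152/125 + 8·π^2/5)·sin(5·x) + (-4·π^2/3 - 10/9)·sin(6·x)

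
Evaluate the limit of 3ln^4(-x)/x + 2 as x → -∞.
The quotient is an ∞/∞ indeterminate form as x → -∞.
Compare growth rates of the dominant terms (exponentials ≫ polynomials ≫ logarithms), or apply L'Hôpital's rule; the quotient → 0.
Adding the constant: 0 + 2 = 2. Limit = 2.

Final answer: 2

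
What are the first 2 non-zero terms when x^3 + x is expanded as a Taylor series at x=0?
x^3 + x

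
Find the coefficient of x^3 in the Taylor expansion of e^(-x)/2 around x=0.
Expand to order 3: e^(-x)/2 = -x^3/12 + x^2/4 - x/2 + 1/2 + O(x^4).
The coefficient of x^3 is -1/12.

Final answer: -1/12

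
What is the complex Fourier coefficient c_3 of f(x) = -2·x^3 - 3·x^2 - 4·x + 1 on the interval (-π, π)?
Compute the real Fourier coefficients first: a_3 = 4/3, b_3 = -4·π^2/3 - 16/9.
Then c_3 = (a_3 − i·b_3)/2 = 2/3 + 8·i/9 + 2·i·π^2/3.

Final answer: 2/3 + 8·i/9 + 2·i·π^2/3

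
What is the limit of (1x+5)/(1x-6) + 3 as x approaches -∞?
Evaluate the dominant behaviour as x → -∞; each term tends to a finite value or vanishes.
Limit = 4.

Final answer: 4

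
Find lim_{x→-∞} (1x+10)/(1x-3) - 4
Evaluate the dominant behaviour as x → -∞; each term tends to a finite value or vanishes.
Limit = -3.

Final answer: -3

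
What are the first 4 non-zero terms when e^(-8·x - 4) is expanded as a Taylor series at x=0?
-256·x^3·e^(-4)/3 + 32·x^2·e^(-4) - 8·x·e^(-4) + e^(-4)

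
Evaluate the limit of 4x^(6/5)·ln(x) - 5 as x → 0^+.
The product is a 0·∞ indeterminate form at x → 0⁺.
Rewrite the product as 4·ln(x) / x^(-6/5) and apply L'Hôpital, or use the standard hierarchy x^(-6/5) ≫ |ln x| as x → 0⁺.
The indeterminate product → 0, so the limit = -5.

Final answer: -5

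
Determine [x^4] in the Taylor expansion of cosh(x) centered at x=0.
Expand to order 4: cosh(x) = x^4/24 + x^2/2 + 1 + O(x^5).
The coefficient of x^4 is 1/24.

Final answer: 1/24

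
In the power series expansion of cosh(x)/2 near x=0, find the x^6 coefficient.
Expand to order 6: cosh(x)/2 = x^6/1440 + x^4/48 + x^2/4 + 1/2 + O(x^7).
The coefficient of x^6 is 1/1440.

Final answer: 1/1440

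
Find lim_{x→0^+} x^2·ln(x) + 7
The product is a 0·∞ indeterminate form at x → 0⁺.
Rewrite the product as ln(x) / x^(-2) and apply L'Hôpital, or use the standard hierarchy x^(-2) ≫ |ln x| as x → 0⁺.
The indeterminate product → 0, so the limit = 7.

Final answer: 7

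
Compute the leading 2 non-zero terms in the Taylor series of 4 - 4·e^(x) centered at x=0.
-2·x^2 - 4·x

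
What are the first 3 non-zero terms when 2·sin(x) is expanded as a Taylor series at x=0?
x^5/60 - x^3/3 + 2·x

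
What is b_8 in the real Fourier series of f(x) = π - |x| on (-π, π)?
b_8 = (1/π) ∫_{-π}^{π} f(x)·sin(8x) dx.
Evaluate the integral (use parity and integration by parts as needed): b_8 = 0.

Final answer: 0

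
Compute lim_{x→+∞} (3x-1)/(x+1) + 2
Evaluate the dominant behaviour as x → +∞; each term tends to a finite value or vanishes.
Limit = 5.

Final answer: 5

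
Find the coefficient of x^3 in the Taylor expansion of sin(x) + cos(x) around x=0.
Expand to order 3: sin(x) + cos(x) = -x^3/6 - x^2/2 + x + 1 + O(x^4).
The coefficient of x^3 is -1/6.

Final answer: -1/6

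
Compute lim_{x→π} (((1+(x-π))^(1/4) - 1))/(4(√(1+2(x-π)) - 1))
Both numerator and denominator → 0 as x → π; this is a 0/0 indeterminate form.
Expand each to leading order near x = π: numerator ~ (x - π)/4, denominator ~ 4·(x - π).
The limit of the ratio is 1/16.

Final answer: 1/16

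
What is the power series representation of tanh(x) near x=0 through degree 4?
-x^3/3 + x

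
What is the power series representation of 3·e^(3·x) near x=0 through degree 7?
729·x^7/560 + 243·x^6/80 + 243·x^5/40 + 81·x^4/8 + 27·x^3/2 + 27·x^2/2 + 9·x + 3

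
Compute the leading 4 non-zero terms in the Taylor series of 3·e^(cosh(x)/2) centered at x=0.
49·x^6·e^(1/2)/1920 + 5·x^4·e^(1/2)/32 + 3·x^2·e^(1/2)/4 + 3·e^(1/2)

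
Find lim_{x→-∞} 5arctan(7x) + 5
Evaluate the dominant behaviour as x → -∞; each term tends to a finite value or vanishes.
Limit = 5 - 5·π/2.

Final answer: 5 - 5·π/2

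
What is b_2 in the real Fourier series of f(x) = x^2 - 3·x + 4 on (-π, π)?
b_2 = (1/π) ∫_{-π}^{π} f(x)·sin(2x) dx.
Evaluate the integral (use parity and integration by parts as needed): b_2 = 3.

Final answer: 3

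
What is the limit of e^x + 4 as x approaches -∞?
Evaluate the dominant behaviour as x → -∞; each term tends to a finite value or vanishes.
Limit = 4.

Final answer: 4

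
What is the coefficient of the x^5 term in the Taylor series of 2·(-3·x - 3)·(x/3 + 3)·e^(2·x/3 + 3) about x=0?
Expand to order 5: 2·(-3·x - 3)·(x/3 + 3)·e^(2·x/3 + 3) = -344·x^5·e^(3)/1215 - 128·x^4·e^(3)/81 - 20·x^3·e^(3)/3 - 58·x^2·e^(3)/3 - 32·x·e^(3) - 18·e^(3) + O(x^6).
The coefficient of x^5 is -344·e^(3)/1215.

Final answer: -344·e^(3)/1215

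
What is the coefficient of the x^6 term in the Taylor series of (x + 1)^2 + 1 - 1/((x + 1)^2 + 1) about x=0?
Expand to order 6: (x + 1)^2 + 1 - 1/((x + 1)^2 + 1) = x^6/16 - x^5/8 + x^4/8 + 3·x^2/4 + 5·x/2 + 3/2 + O(x^7).
The coefficient of x^6 is 1/16.

Final answer: 1/16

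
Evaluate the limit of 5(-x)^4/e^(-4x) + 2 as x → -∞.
The quotient is an ∞/∞ indeterminate form as x → -∞.
Compare growth rates of the dominant terms (exponentials ≫ polynomials ≫ logarithms), or apply L'Hôpital's rule; the quotient → 0.
Adding the constant: 0 + 2 = 2. Limit = 2.

Final answer: 2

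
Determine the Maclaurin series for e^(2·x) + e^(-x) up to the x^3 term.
7·x^3/6 + 5·x^2/2 + x + 2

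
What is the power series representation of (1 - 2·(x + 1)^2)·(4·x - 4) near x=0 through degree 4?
-8·x^3 - 8·x^2 + 12·x + 4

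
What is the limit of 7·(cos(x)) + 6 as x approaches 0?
Direct substitution at x = 0 gives 13.

Final answer: 13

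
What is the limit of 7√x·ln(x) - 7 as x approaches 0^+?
The product is a 0·∞ indeterminate form at x → 0⁺.
Rewrite the product as 7·ln(x) / x^(-1/2) and apply L'Hôpital, or use the standard hierarchy x^(-1/2) ≫ |ln x| as x → 0⁺.
The indeterminate product → 0, so the limit = -7.

Final answer: -7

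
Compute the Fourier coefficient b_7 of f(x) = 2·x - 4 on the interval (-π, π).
b_7 = (1/π) ∫_{-π}^{π} f(x)·sin(7x) dx.
Evaluate the integral (use parity and integration by parts as needed): b_7 = 4/7.

Final answer: 4/7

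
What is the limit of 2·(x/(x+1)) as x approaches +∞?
Evaluate the dominant behaviour as x → +∞; each term tends to a finite value or vanishes.
Limit = 2.

Final answer: 2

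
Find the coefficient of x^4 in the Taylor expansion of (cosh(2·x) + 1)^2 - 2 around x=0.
Expand to order 4: (cosh(2·x) + 1)^2 - 2 = 20·x^4/3 + 8·x^2 + 2 + O(x^5).
The coefficient of x^4 is 20/3.

Final answer: 20/3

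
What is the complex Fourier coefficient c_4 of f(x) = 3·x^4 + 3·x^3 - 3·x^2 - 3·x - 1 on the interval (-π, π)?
Compute the real Fourier coefficients first: a_4 = -21/16 + 3·π^2/2, b_4 = 33/16 - 3·π^2/2.
Then c_4 = (a_4 − i·b_4)/2 = -21/32 + 3·π^2/4 - 33·i/32 + 3·i·π^2/4.

Final answer: -21/32 + 3·π^2/4 - 33·i/32 + 3·i·π^2/4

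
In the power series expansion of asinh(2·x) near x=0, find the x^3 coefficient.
Expand to order 3: asinh(2·x) = -4·x^3/3 + 2·x + O(x^4).
The coefficient of x^3 is -4/3.

Final answer: -4/3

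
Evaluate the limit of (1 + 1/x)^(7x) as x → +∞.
As x → +∞: write (1 + 1/x)^(7x) = ((1 + 1/x)^x)^7 → (e^1)^7 = e^7.
Limit = e^(7).

Final answer: e^(7)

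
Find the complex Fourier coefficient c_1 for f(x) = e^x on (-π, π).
Compute the real Fourier coefficients first: a_1 = (1 - e^(2·π))·e^(-π)/(2·π), b_1 = (-1 + e^(2·π))·e^(-π)/(2·π).
Then c_1 = (a_1 − i·b_1)/2 = -e^(π)/(4·π) + e^(-π)/(4·π) - i·e^(π)/(4·π) + i·e^(-π)/(4·π).

Final answer: -e^(π)/(4·π) + e^(-π)/(4·π) - i·e^(π)/(4·π) + i·e^(-π)/(4·π)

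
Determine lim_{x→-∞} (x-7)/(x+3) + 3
Evaluate the dominant behaviour as x → -∞; each term tends to a finite value or vanishes.
Limit = 4.

Final answer: 4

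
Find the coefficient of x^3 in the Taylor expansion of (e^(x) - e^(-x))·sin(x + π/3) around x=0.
Expand to order 3: (e^(x) - e^(-x))·sin(x + π/3) = -√(3)·x^3/3 + x^2 + √(3)·x + O(x^4).
The coefficient of x^3 is -√(3)/3.

Final answer: -√(3)/3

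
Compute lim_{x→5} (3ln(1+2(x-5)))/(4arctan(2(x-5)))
Both numerator and denominator → 0 as x → 5; this is a 0/0 indeterminate form.
Expand each to leading order near x = 5: numerator ~ 6·(x - 5), denominator ~ 8·(x - 5).
The limit of the ratio is 3/4.

Final answer: 3/4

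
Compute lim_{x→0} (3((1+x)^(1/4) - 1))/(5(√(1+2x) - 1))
Both numerator and denominator → 0 as x → 0; this is a 0/0 indeterminate form.
Expand each to leading order near x = 0: numerator ~ 3·x/4, denominator ~ 5·x.
The limit of the ratio is 3/20.

Final answer: 3/20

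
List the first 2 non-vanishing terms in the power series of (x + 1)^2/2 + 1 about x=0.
x + 3/2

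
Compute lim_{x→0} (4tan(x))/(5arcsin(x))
Both numerator and denominator → 0 as x → 0; this is a 0/0 indeterminate form.
Expand each to leading order near x = 0: numerator ~ 4·x, denominator ~ 5·x.
The limit of the ratio is 4/5.

Final answer: 4/5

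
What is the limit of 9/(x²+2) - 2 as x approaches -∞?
Evaluate the dominant behaviour as x → -∞; each term tends to a finite value or vanishes.
Limit = -2.

Final answer: -2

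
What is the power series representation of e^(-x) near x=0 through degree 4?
x^4/24 - x^3/6 + x^2/2 - x + 1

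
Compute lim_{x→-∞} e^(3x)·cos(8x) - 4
Evaluate the dominant behaviour as x → -∞; each term tends to a finite value or vanishes.
Limit = -4.

Final answer: -4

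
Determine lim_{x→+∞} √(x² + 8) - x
This is an ∞ − ∞ indeterminate form.
Multiply and divide by the conjugate √(x²+8) + x; the x² terms cancel, leaving 8/(√(x²+8)+x) → 0.
Limit = 0.

Final answer: 0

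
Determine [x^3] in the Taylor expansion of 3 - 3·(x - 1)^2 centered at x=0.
Expand to order 3: 3 - 3·(x - 1)^2 = -3·x^2 + 6·x + O(x^4).
The coefficient of x^3 is 0.

Final answer: 0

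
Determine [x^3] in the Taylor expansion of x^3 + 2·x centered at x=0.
Expand to order 3: x^3 + 2·x = x^3 + 2·x + O(x^4).
The coefficient of x^3 is 1.

Final answer: 1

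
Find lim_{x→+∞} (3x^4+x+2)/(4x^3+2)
This is an ∞/∞ indeterminate form as x → +∞.
Divide numerator and denominator by x^4 and let the lower-order terms vanish; the numerator's degree 4 exceeds the denominator's degree 3, so the quotient diverges.
Limit = ∞.

Final answer: ∞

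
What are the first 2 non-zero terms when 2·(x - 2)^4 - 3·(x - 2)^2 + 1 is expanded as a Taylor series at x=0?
21 - 52·x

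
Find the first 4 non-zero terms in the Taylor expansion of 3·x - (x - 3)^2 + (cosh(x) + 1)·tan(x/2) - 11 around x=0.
x^3/3 - x^2 + 10·x - 20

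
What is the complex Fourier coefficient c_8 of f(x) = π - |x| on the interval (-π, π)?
Compute the real Fourier coefficients first: a_8 = 0, b_8 = 0.
Then c_8 = (a_8 − i·b_8)/2 = 0.

Final answer: 0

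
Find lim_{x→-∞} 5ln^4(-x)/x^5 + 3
The quotient is an ∞/∞ indeterminate form as x → -∞.
Compare growth rates of the dominant terms (exponentials ≫ polynomials ≫ logarithms), or apply L'Hôpital's rule; the quotient → 0.
Adding the constant: 0 + 3 = 3. Limit = 3.

Final answer: 3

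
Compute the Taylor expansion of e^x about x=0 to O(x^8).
x^7/5040 + x^6/720 + x^5/120 + x^4/24 + x^3/6 + x^2/2 + x + 1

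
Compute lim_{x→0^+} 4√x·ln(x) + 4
The product is a 0·∞ indeterminate form at x → 0⁺.
Rewrite the product as 4·ln(x) / x^(-1/2) and apply L'Hôpital, or use the standard hierarchy x^(-1/2) ≫ |ln x| as x → 0⁺.
The indeterminate product → 0, so the limit = 4.

Final answer: 4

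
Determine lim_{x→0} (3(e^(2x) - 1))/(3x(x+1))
Both numerator and denominator → 0 as x → 0; this is a 0/0 indeterminate form.
Expand each to leading order near x = 0: numerator ~ 6·x, denominator ~ 3·x.
The limit of the ratio is 2.

Final answer: 2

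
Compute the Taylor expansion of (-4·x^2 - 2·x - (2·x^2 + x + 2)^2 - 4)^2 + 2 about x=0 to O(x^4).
220·x^3 + 244·x^2 + 96·x + 66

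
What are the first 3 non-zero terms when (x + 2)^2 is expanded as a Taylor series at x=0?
x^2 + 4·x + 4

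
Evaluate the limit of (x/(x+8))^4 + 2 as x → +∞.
As x → +∞: x/(x+8) = 1/(1 + 8/x) → 1, and the 4th power of a limit-1 base also → 1; with the additive constant, 1 + 2 = 3.
Limit = 3.

Final answer: 3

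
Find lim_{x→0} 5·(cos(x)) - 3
Direct substitution at x = 0 gives 2.

Final answer: 2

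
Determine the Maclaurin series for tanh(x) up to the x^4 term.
-x^3/3 + x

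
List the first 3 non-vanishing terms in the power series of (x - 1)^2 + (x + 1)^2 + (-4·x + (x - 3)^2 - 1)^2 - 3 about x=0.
118·x^2 - 160·x + 63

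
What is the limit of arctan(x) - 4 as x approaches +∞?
Evaluate the dominant behaviour as x → +∞; each term tends to a finite value or vanishes.
Limit = -4 + π/2.

Final answer: -4 + π/2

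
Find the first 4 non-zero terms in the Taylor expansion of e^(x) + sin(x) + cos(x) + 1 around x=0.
x^5/60 + x^4/12 + 2·x + 3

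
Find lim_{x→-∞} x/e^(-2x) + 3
The quotient is an ∞/∞ indeterminate form as x → -∞.
Compare growth rates of the dominant terms (exponentials ≫ polynomials ≫ logarithms), or apply L'Hôpital's rule; the quotient → 0.
Adding the constant: 0 + 3 = 3. Limit = 3.

Final answer: 3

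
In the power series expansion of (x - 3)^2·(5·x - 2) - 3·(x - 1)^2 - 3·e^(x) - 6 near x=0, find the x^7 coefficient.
Expand to order 7: (x - 3)^2·(5·x - 2) - 3·(x - 1)^2 - 3·e^(x) - 6 = -x^7/1680 - x^6/240 - x^5/40 - x^4/8 + 9·x^3/2 - 73·x^2/2 + 60·x - 30 + O(x^8).
The coefficient of x^7 is -1/1680.

Final answer: -1/1680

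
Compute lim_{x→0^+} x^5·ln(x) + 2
The product is a 0·∞ indeterminate form at x → 0⁺.
Rewrite the product as ln(x) / x^(-5) and apply L'Hôpital, or use the standard hierarchy x^(-5) ≫ |ln x| as x → 0⁺.
The indeterminate product → 0, so the limit = 2.

Final answer: 2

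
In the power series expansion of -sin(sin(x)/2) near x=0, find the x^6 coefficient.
Expand to order 6: -sin(sin(x)/2) = -19·x^5/1280 + 5·x^3/48 - x/2 + O(x^7).
The coefficient of x^6 is 0.

Final answer: 0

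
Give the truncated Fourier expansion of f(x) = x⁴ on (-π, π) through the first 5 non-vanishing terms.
(48 - 8·π^2)·cos(x) + (-3 + 2·π^2)·cos(2·x) + (16/27 - 8·π^2/9)·cos(3·x) + (-3/16 + π^2/2)·cos(4·x) + π^4/5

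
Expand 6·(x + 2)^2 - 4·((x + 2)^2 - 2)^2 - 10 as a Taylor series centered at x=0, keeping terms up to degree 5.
-4·x^4 - 32·x^3 - 74·x^2 - 40·x - 2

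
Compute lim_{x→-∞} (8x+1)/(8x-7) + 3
Evaluate the dominant behaviour as x → -∞; each term tends to a finite value or vanishes.
Limit = 4.

Final answer: 4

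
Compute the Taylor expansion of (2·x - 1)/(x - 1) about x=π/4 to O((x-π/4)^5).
(-4 + 2·π)/(-4 + π) - 16·(x - π/4)/(-8·π + π^2 + 16) + 64·(x - π/4)^2/(-12·π^2 - 64 + π^3 + 48·π) - 256·(x - π/4)^3/(-256·π - 16·π^3 + π^4 + 256 + 96·π^2) + 1024·(x - π/4)^4/(-640·π^2 - 20·π^4 - 1024 + π^5 + 1280·π + 160·π^3)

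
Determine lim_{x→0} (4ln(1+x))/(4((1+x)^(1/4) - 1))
Both numerator and denominator → 0 as x → 0; this is a 0/0 indeterminate form.
Expand each to leading order near x = 0: numerator ~ 4·x, denominator ~ x.
The limit of the ratio is 4.

Final answer: 4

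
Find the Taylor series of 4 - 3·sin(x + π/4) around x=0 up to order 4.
-√(2)·x^4/16 + √(2)·x^3/4 + 3·√(2)·x^2/4 - 3·√(2)·x/2 - 3·√(2)/2 + 4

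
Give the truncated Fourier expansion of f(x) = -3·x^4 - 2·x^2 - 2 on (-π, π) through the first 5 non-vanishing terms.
(-136 + 24·π^2)·cos(x) + (7 - 6·π^2)·cos(2·x) + (-8/9 + 8·π^2/3)·cos(3·x) + (1/16 - 3·π^2/2)·cos(4·x) - 3·π^4/5 - 2·π^2/3 - 2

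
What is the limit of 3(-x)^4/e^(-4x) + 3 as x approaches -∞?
The quotient is an ∞/∞ indeterminate form as x → -∞.
Compare growth rates of the dominant terms (exponentials ≫ polynomials ≫ logarithms), or apply L'Hôpital's rule; the quotient → 0.
Adding the constant: 0 + 3 = 3. Limit = 3.

Final answer: 3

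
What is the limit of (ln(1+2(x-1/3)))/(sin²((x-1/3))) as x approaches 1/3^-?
Both numerator and denominator → 0 as x → 1/3^-; this is a 0/0 indeterminate form.
Expand each to leading order near x = 1/3: numerator ~ 2·(x - 1/3), denominator ~ (x - 1/3)^2.
The limit of the ratio is -∞.

Final answer: -∞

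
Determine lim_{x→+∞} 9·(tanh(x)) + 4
Evaluate the dominant behaviour as x → +∞; each term tends to a finite value or vanishes.
Limit = 13.

Final answer: 13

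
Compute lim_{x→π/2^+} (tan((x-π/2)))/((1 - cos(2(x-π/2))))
Both numerator and denominator → 0 as x → π/2^+; this is a 0/0 indeterminate form.
Expand each to leading order near x = π/2: numerator ~ (x - π/2), denominator ~ 2·(x - π/2)^2.
The limit of the ratio is ∞.

Final answer: ∞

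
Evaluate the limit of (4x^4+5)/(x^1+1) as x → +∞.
This is an ∞/∞ indeterminate form as x → +∞.
Divide numerator and denominator by x^4 and let the lower-order terms vanish; the numerator's degree 4 exceeds the denominator's degree 1, so the quotient diverges.
Limit = ∞.

Final answer: ∞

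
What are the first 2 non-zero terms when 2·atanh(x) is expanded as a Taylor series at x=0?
2·x^3/3 + 2·x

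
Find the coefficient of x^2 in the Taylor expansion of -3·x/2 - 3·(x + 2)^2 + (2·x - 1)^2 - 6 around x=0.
Expand to order 2: -3·x/2 - 3·(x + 2)^2 + (2·x - 1)^2 - 6 = x^2 - 35·x/2 - 17 + O(x^3).
The coefficient of x^2 is 1.

Final answer: 1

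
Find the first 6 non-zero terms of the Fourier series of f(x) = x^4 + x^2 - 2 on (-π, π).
(44 - 8·π^2)·cos(x) + (-2 + 2·π^2)·cos(2·x) + (4/27 - 8·π^2/9)·cos(3·x) + (1/16 + π^2/2)·cos(4·x) + (-8·π^2/25 - 52/625)·cos(5·x) - 2 + π^2/3 + π^4/5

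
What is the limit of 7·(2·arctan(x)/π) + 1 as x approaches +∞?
Evaluate the dominant behaviour as x → +∞; each term tends to a finite value or vanishes.
Limit = 8.

Final answer: 8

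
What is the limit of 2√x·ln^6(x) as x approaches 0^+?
This is a 0·∞ indeterminate form at x → 0⁺.
Rewrite the product as 2·ln^6(x) / x^(-1/2) and apply L'Hôpital, or use the standard hierarchy x^(-1/2) ≫ |ln x|^6 as x → 0⁺.
The indeterminate product → 0, so the limit = 0.

Final answer: 0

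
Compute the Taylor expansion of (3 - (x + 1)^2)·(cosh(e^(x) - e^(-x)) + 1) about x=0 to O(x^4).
-4·x^3 + 2·x^2 - 4·x + 4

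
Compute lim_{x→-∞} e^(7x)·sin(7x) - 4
Evaluate the dominant behaviour as x → -∞; each term tends to a finite value or vanishes.
Limit = -4.

Final answer: -4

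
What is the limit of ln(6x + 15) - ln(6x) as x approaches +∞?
This is an ∞ − ∞ indeterminate form.
Combine the logarithms: ln(6x+15) − ln(6x) = ln((6x+15)/(6x)) = ln(1 + 15/(6x)) → ln(1) = 0.
Limit = 0.

Final answer: 0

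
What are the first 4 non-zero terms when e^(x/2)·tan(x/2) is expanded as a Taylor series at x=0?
x^4/32 + 5·x^3/48 + x^2/4 + x/2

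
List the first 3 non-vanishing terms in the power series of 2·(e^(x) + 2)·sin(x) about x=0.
-x^5/30 + 2·x^2 + 6·x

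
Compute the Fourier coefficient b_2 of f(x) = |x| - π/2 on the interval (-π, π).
b_2 = (1/π) ∫_{-π}^{π} f(x)·sin(2x) dx.
Evaluate the integral (use parity and integration by parts as needed): b_2 = 0.

Final answer: 0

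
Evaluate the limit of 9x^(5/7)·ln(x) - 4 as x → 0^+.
The product is a 0·∞ indeterminate form at x → 0⁺.
Rewrite the product as 9·ln(x) / x^(-5/7) and apply L'Hôpital, or use the standard hierarchy x^(-5/7) ≫ |ln x| as x → 0⁺.
The indeterminate product → 0, so the limit = -4.

Final answer: -4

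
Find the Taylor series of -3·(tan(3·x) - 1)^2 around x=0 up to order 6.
-4131·x^6/5 + 972·x^5/5 - 162·x^4 + 54·x^3 - 27·x^2 + 18·x - 3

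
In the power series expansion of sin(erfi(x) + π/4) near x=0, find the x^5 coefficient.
Expand to order 5: sin(erfi(x) + π/4) = x^5·(-2·√(2)/(3·π^(3/2)) + 2·√(2)/(15·π^(5/2)) + √(2)/(10·√(π))) + x^4·(-2·√(2)/(3·π) + √(2)/(3·π^2)) + x^3·(-2·√(2)/(3·π^(3/2)) + √(2)/(3·√(π))) - √(2)·x^2/π + √(2)·x/√(π) + √(2)/2 + O(x^6).
The coefficient of x^5 is -2·√(2)/(3·π^(3/2)) + 2·√(2)/(15·π^(5/2)) + √(2)/(10·√(π)).

Final answer: -2·√(2)/(3·π^(3/2)) + 2·√(2)/(15·π^(5/2)) + √(2)/(10·√(π))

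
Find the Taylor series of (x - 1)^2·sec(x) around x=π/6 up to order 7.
-2·√(3)·π/9 + √(3)·π^2/54 + 2·√(3)/3 + (-4·√(3)/3 - 2·π/9 + π^2/54 + 2/3 + 2·√(3)·π/9)·(x - π/6) + (-4/3 - 5·√(3)·π/27 + 5·√(3)·π^2/324 + 2·π/9 + 11·√(3)/9)·(x - π/6)^2 + (-10·√(3)/9 - 7·π/27 + 7·π^2/324 + 5·√(3)·π/27 + 13/9)·(x - π/6)^3 + (-14/9 - 17·√(3)·π/108 + 17·√(3)·π^2/1296 + 7·π/27 + 37·√(3)/36)·(x - π/6)^4 + (-17·√(3)/18 - 403·π/1620 + 403·π^2/19440 + 17·√(3)·π/108 + 823/540)·(x - π/6)^5 + (-403/270 - 91·√(3)·π/648 + 91·√(3)·π^2/7776 + 403·π/1620 + 193·√(3)/216)·(x - π/6)^6 + (-91·√(3)/108 - 5207·π/22680 + 5207·π^2/272160 + 91·√(3)·π/648 + 10849/7560)·(x - π/6)^7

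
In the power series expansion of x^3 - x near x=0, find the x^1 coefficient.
Expand to order 1: x^3 - x = -x + O(x^2).
The coefficient of x^1 is -1.

Final answer: -1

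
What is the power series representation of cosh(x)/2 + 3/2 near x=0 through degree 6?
x^6/1440 + x^4/48 + x^2/4 + 2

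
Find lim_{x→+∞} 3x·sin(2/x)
As x → +∞: let u = 2/x → 0⁺; then 3·x·sin(2/x) = 3·2·sin(u)/u → 3·2·1 = 6.
Limit = 6.

Final answer: 6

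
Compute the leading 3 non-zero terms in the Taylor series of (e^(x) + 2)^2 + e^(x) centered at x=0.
9·x^2/2 + 7·x + 10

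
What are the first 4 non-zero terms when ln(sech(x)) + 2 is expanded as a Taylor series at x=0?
-x^6/45 + x^4/12 - x^2/2 + 2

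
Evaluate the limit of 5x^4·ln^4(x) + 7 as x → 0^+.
The product is a 0·∞ indeterminate form at x → 0⁺.
Rewrite the product as 5·ln^4(x) / x^(-4) and apply L'Hôpital, or use the standard hierarchy x^(-4) ≫ |ln x|^4 as x → 0⁺.
The indeterminate product → 0, so the limit = 7.

Final answer: 7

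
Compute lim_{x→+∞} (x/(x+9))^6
As x → +∞: x/(x+9) = 1/(1 + 9/x) → 1, and the 6th power of a limit-1 base also → 1.
Limit = 1.

Final answer: 1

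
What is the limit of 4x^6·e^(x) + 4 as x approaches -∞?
The product is a 0·∞ indeterminate form at x → -∞.
Rewrite the product as 4x^6 / e^(-x) (an ∞/∞ form) and apply L'Hôpital, or use the standard hierarchy e^(|x|) ≫ |x^6| as x → -∞.
The indeterminate product → 0, so the limit = 4.

Final answer: 4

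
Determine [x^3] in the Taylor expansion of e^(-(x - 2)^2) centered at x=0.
Expand to order 3: e^(-(x - 2)^2) = 20·x^3·e^(-4)/3 + 7·x^2·e^(-4) + 4·x·e^(-4) + e^(-4) + O(x^4).
The coefficient of x^3 is 20·e^(-4)/3.

Final answer: 20·e^(-4)/3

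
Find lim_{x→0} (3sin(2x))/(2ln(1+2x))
Both numerator and denominator → 0 as x → 0; this is a 0/0 indeterminate form.
Expand each to leading order near x = 0: numerator ~ 6·x, denominator ~ 4·x.
The limit of the ratio is 3/2.

Final answer: 3/2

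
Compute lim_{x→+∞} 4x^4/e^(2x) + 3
The quotient is an ∞/∞ indeterminate form as x → +∞.
The exponential denominator e^(2x) dominates the polynomial numerator (e^x ≫ x^4 as x → ∞), so the quotient → 0.
Adding the constant: 0 + 3 = 3. Limit = 3.

Final answer: 3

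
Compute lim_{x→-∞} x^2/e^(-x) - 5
The quotient is an ∞/∞ indeterminate form as x → -∞.
Compare growth rates of the dominant terms (exponentials ≫ polynomials ≫ logarithms), or apply L'Hôpital's rule; the quotient → 0.
Adding the constant: 0 - 5 = -5. Limit = -5.

Final answer: -5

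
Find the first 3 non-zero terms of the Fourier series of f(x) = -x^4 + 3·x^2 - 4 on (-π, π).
(-60 + 8·π^2)·cos(x) + (6 - 2·π^2)·cos(2·x) - π^4/5 - 4 + π^2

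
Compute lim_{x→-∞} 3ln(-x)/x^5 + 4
The quotient is an ∞/∞ indeterminate form as x → -∞.
Compare growth rates of the dominant terms (exponentials ≫ polynomials ≫ logarithms), or apply L'Hôpital's rule; the quotient → 0.
Adding the constant: 0 + 4 = 4. Limit = 4.

Final answer: 4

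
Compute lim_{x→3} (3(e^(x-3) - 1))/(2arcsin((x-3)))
Both numerator and denominator → 0 as x → 3; this is a 0/0 indeterminate form.
Expand each to leading order near x = 3: numerator ~ 3·(x - 3), denominator ~ 2·(x - 3).
The limit of the ratio is 3/2.

Final answer: 3/2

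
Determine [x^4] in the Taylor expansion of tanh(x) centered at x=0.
Expand to order 4: tanh(x) = -x^3/3 + x + O(x^5).
The coefficient of x^4 is 0.

Final answer: 0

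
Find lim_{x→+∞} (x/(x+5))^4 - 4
As x → +∞: x/(x+5) = 1/(1 + 5/x) → 1, and the 4th power of a limit-1 base also → 1; with the additive constant, 1 - 4 = -3.
Limit = -3.

Final answer: -3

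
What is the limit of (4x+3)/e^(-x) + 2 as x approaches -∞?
The quotient is an ∞/∞ indeterminate form as x → -∞.
Compare growth rates of the dominant terms (exponentials ≫ polynomials ≫ logarithms), or apply L'Hôpital's rule; the quotient → 0.
Adding the constant: 0 + 2 = 2. Limit = 2.

Final answer: 2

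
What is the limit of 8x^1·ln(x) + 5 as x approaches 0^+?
The product is a 0·∞ indeterminate form at x → 0⁺.
Rewrite the product as 8·ln(x) / x^(-1) and apply L'Hôpital, or use the standard hierarchy x^(-1) ≫ |ln x| as x → 0⁺.
The indeterminate product → 0, so the limit = 5.

Final answer: 5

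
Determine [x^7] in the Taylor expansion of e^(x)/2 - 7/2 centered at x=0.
Expand to order 7: e^(x)/2 - 7/2 = x^7/10080 + x^6/1440 + x^5/240 + x^4/48 + x^3/12 + x^2/4 + x/2 - 3 + O(x^8).
The coefficient of x^7 is 1/10080.

Final answer: 1/10080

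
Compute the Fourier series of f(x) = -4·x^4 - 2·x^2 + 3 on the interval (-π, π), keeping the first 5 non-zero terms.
(-184 + 32·π^2)·cos(x) + (10 - 8·π^2)·cos(2·x) + (-40/27 + 32·π^2/9)·cos(3·x) + (1/4 - 2·π^2)·cos(4·x) - 4·π^4/5 - 2·π^2/3 + 3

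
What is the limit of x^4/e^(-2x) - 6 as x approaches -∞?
The quotient is an ∞/∞ indeterminate form as x → -∞.
Compare growth rates of the dominant terms (exponentials ≫ polynomials ≫ logarithms), or apply L'Hôpital's rule; the quotient → 0.
Adding the constant: 0 - 6 = -6. Limit = -6.

Final answer: -6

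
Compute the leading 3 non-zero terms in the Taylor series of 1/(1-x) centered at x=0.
x^2 + x + 1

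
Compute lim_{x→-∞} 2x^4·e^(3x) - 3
The product is a 0·∞ indeterminate form at x → -∞.
Rewrite the product as 2x^4 / e^(-3x) (an ∞/∞ form) and apply L'Hôpital, or use the standard hierarchy e^(3|x|) ≫ |x^4| as x → -∞.
The indeterminate product → 0, so the limit = -3.

Final answer: -3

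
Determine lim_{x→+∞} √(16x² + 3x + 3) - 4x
As x → +∞: multiply by the conjugate to get (3x+3)/(√(16x²+3x+3)+4x); the denominator ~ 8x, so the limit is 3/8.
Limit = 3/8.

Final answer: 3/8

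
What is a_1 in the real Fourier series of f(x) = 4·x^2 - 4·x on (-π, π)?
a_1 = (1/π) ∫_{-π}^{π} f(x)·cos(1x) dx.
Evaluate the integral (use parity and integration by parts as needed): a_1 = -16.

Final answer: -16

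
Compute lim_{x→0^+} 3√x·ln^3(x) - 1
The product is a 0·∞ indeterminate form at x → 0⁺.
Rewrite the product as 3·ln^3(x) / x^(-1/2) and apply L'Hôpital, or use the standard hierarchy x^(-1/2) ≫ |ln x|^3 as x → 0⁺.
The indeterminate product → 0, so the limit = -1.

Final answer: -1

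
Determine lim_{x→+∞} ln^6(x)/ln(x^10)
This is an ∞/∞ indeterminate form as x → +∞.
Write ln(x^10) = 10·ln(x), reducing the quotient to ln^5(x)/10 → ∞.
Limit = ∞.

Final answer: ∞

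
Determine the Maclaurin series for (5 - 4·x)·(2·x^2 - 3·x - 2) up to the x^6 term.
-8·x^3 + 22·x^2 - 7·x - 10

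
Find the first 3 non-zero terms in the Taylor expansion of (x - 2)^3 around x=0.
-6·x^2 + 12·x - 8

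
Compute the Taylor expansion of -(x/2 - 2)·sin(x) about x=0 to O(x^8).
-x^7/2520 - x^6/240 + x^5/60 + x^4/12 - x^3/3 - x^2/2 + 2·x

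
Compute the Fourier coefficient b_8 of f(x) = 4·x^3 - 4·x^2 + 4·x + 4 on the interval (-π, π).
b_8 = (1/π) ∫_{-π}^{π} f(x)·sin(8x) dx.
Evaluate the integral (use parity and integration by parts as needed): b_8 = -π^2 - 29/32.

Final answer: -π^2 - 29/32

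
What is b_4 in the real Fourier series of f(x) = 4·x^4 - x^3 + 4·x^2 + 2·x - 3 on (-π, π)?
b_4 = (1/π) ∫_{-π}^{π} f(x)·sin(4x) dx.
Evaluate the integral (use parity and integration by parts as needed): b_4 = -19/16 + π^2/2.

Final answer: -19/16 + π^2/2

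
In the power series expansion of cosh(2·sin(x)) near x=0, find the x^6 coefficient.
Expand to order 6: cosh(2·sin(x)) = -4·x^6/15 + 2·x^2 + 1 + O(x^7).
The coefficient of x^6 is -4/15.

Final answer: -4/15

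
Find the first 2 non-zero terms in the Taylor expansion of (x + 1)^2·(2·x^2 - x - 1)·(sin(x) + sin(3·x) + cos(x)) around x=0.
-7·x - 1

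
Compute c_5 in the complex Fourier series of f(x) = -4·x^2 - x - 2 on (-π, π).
Compute the real Fourier coefficients first: a_5 = 16/25, b_5 = -2/5.
Then c_5 = (a_5 − i·b_5)/2 = 8/25 + i/5.

Final answer: 8/25 + i/5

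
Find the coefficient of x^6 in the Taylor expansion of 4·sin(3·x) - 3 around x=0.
Expand to order 6: 4·sin(3·x) - 3 = 81·x^5/10 - 18·x^3 + 12·x - 3 + O(x^7).
The coefficient of x^6 is 0.

Final answer: 0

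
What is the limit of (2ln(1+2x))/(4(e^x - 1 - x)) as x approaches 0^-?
Both numerator and denominator → 0 as x → 0^-; this is a 0/0 indeterminate form.
Expand each to leading order near x = 0: numerator ~ 4·x, denominator ~ 2·x^2.
The limit of the ratio is -∞.

Final answer: -∞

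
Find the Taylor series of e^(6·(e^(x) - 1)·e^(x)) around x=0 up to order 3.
97·x^3 + 27·x^2 + 6·x + 1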